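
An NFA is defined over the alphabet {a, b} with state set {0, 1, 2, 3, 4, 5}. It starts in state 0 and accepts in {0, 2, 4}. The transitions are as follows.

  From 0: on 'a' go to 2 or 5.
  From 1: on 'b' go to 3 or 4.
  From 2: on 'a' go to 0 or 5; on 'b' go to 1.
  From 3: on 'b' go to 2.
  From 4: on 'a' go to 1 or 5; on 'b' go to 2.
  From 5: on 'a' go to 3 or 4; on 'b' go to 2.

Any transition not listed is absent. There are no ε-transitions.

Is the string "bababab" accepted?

Start in {0}.
Read 'b': 0→∅; now ∅.
The set is empty and remains empty for the remaining 6 symbols.
The final set ∅ contains no accepting state.

No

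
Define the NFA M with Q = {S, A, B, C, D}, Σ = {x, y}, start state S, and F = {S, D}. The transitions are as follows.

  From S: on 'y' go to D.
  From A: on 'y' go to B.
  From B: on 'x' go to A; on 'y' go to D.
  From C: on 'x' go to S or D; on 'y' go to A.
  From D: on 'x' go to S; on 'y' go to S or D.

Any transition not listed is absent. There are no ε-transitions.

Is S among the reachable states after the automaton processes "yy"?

Yes

Start in {S}.
Read 'y': {S} → {D}.
Read 'y': {D} → {S, D}.
State S is in {S, D}.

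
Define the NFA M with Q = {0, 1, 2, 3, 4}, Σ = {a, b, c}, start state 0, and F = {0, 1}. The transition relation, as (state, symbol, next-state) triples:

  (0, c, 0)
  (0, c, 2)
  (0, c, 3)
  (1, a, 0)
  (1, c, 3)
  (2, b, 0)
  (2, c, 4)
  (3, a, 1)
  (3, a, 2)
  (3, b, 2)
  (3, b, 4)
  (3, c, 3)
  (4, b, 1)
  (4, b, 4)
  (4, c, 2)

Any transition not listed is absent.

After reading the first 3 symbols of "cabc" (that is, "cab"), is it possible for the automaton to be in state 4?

No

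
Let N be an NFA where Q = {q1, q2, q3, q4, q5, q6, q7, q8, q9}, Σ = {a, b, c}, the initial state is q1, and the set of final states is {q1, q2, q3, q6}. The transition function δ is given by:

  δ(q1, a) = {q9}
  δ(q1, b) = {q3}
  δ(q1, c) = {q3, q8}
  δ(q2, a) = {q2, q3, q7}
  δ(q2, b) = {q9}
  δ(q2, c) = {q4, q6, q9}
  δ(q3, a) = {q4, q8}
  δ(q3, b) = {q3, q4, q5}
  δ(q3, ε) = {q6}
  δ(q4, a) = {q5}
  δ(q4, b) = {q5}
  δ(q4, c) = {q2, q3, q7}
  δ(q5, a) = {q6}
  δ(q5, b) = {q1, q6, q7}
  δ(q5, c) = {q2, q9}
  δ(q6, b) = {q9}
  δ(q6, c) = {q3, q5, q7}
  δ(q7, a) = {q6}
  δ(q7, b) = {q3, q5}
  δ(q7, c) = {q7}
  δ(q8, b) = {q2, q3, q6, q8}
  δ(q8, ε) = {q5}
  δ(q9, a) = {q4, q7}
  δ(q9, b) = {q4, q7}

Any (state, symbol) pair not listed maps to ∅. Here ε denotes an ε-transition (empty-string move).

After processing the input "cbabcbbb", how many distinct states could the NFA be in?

Start in {q1}.
Read 'c': q1→{q3, q8}; union {q3, q8}; ε-closure = {q3, q5, q6, q8}.
Read 'b': q3→{q3, q4, q5}, q5→{q1, q6, q7}, q6→{q9}, q8→{q2, q3, q6, q8}; now {q1, q2, q3, q4, q5, q6, q7, q8, q9}.
Read 'a': q1→{q9}, q2→{q2, q3, q7}, q3→{q4, q8}, q4→{q5}, q5→{q6}, q6→∅, q7→{q6}, q8→∅, q9→{q4, q7}; now {q2, q3, q4, q5, q6, q7, q8, q9}.
Read 'b': q2→{q9}, q3→{q3, q4, q5}, q4→{q5}, q5→{q1, q6, q7}, q6→{q9}, q7→{q3, q5}, q8→{q2, q3, q6, q8}, q9→{q4, q7}; now {q1, q2, q3, q4, q5, q6, q7, q8, q9}.
Read 'c': q1→{q3, q8}, q2→{q4, q6, q9}, q3→∅, q4→{q2, q3, q7}, q5→{q2, q9}, q6→{q3, q5, q7}, q7→{q7}, q8→∅, q9→∅; now {q2, q3, q4, q5, q6, q7, q8, q9}.
Read 'b': q2→{q9}, q3→{q3, q4, q5}, q4→{q5}, q5→{q1, q6, q7}, q6→{q9}, q7→{q3, q5}, q8→{q2, q3, q6, q8}, q9→{q4, q7}; now {q1, q2, q3, q4, q5, q6, q7, q8, q9}.
Read 'b': q1→{q3}, q2→{q9}, q3→{q3, q4, q5}, q4→{q5}, q5→{q1, q6, q7}, q6→{q9}, q7→{q3, q5}, q8→{q2, q3, q6, q8}, q9→{q4, q7}; now {q1, q2, q3, q4, q5, q6, q7, q8, q9}.
Read 'b': q1→{q3}, q2→{q9}, q3→{q3, q4, q5}, q4→{q5}, q5→{q1, q6, q7}, q6→{q9}, q7→{q3, q5}, q8→{q2, q3, q6, q8}, q9→{q4, q7}; now {q1, q2, q3, q4, q5, q6, q7, q8, q9}.
That set has 9 states.

9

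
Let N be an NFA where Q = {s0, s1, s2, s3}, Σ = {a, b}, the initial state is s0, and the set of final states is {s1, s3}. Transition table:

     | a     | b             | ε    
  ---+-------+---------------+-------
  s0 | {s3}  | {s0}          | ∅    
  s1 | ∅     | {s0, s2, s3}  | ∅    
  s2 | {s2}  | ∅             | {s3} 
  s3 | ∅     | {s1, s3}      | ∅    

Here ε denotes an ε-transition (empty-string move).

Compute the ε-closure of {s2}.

{s2, s3}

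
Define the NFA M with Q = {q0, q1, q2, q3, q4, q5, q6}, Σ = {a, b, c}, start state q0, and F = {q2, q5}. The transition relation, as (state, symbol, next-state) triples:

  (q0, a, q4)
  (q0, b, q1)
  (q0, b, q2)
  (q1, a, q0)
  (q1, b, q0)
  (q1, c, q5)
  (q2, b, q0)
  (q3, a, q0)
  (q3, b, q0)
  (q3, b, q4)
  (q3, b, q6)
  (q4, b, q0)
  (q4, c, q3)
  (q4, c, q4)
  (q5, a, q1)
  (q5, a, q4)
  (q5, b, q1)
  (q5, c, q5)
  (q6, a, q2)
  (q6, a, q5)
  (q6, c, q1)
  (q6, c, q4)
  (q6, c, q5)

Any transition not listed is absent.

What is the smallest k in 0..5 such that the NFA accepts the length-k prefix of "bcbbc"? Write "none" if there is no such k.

1

Start in {q0}.
Read 'b': {q0} → {q1, q2}.
None of the earlier sets intersect F, but {q1, q2} does.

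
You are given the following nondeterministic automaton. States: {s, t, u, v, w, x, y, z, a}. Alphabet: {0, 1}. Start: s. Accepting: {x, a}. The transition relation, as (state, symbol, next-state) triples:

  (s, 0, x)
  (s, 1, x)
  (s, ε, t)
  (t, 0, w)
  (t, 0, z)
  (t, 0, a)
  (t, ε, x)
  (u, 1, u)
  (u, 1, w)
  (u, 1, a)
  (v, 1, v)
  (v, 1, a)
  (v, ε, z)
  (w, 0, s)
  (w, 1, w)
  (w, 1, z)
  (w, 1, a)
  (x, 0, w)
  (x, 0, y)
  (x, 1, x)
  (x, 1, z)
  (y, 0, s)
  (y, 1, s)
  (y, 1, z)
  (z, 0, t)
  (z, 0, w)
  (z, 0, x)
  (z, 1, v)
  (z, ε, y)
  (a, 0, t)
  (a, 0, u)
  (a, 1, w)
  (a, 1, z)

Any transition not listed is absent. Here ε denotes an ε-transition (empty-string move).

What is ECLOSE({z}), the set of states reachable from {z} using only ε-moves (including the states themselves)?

Begin with {z}.
ε-move z → y; add y.

{y, z}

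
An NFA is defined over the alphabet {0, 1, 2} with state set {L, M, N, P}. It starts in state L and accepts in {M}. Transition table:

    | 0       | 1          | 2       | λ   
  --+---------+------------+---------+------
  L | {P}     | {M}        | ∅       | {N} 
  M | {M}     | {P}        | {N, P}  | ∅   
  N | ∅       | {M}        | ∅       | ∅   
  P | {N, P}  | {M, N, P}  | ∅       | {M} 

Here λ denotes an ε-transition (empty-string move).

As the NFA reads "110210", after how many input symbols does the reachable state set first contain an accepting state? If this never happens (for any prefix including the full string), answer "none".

1

Start: ε-closure({L}) = {L, N}.
Read '1': L→{M}, N→{M}; now {M}.
None of the earlier sets intersect F, but {M} does.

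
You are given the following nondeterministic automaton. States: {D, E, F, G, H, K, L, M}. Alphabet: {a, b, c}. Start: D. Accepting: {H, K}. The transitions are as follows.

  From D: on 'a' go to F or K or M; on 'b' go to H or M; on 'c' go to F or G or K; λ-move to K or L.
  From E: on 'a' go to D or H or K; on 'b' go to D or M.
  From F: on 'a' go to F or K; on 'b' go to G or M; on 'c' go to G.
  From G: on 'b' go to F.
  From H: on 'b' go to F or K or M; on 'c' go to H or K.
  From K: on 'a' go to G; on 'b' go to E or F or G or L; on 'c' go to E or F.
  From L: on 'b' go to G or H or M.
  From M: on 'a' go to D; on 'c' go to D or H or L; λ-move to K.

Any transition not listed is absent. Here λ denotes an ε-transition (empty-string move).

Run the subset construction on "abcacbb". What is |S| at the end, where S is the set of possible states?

8

Start: ε-closure({D}) = {D, K, L}.
Read 'a': D→{F, K, M}, K→{G}, L→∅; now {F, G, K, M}.
Read 'b': F→{G, M}, G→{F}, K→{E, F, G, L}, M→∅; union {E, F, G, L, M}; ε-closure = {E, F, G, K, L, M}.
Read 'c': E→∅, F→{G}, G→∅, K→{E, F}, L→∅, M→{D, H, L}; union {D, E, F, G, H, L}; ε-closure = {D, E, F, G, H, K, L}.
Read 'a': D→{F, K, M}, E→{D, H, K}, F→{F, K}, G→∅, H→∅, K→{G}, L→∅; union {D, F, G, H, K, M}; ε-closure = {D, F, G, H, K, L, M}.
Read 'c': D→{F, G, K}, F→{G}, G→∅, H→{H, K}, K→{E, F}, L→∅, M→{D, H, L}; now {D, E, F, G, H, K, L}.
Read 'b': D→{H, M}, E→{D, M}, F→{G, M}, G→{F}, H→{F, K, M}, K→{E, F, G, L}, L→{G, H, M}; now {D, E, F, G, H, K, L, M}.
Read 'b': D→{H, M}, E→{D, M}, F→{G, M}, G→{F}, H→{F, K, M}, K→{E, F, G, L}, L→{G, H, M}, M→∅; now {D, E, F, G, H, K, L, M}.
That set has 8 states.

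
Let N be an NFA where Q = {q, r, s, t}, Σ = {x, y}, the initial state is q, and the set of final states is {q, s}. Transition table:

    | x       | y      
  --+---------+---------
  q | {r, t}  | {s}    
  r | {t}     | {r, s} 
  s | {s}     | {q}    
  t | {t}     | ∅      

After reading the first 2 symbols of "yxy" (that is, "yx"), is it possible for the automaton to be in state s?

Yes

Start in {q}.
Read 'y': q→{s}; now {s}.
Read 'x': s→{s}; now {s}.
State s is in {s}.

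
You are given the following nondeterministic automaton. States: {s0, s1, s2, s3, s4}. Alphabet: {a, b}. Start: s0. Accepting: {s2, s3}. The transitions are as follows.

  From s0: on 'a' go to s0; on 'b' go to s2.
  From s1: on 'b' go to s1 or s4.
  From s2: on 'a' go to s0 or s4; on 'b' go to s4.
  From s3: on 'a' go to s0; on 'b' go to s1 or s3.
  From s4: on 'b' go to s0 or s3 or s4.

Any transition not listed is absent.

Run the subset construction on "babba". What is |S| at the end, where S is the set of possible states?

Start in {s0}.
Read 'b': s0→{s2}; now {s2}.
Read 'a': s2→{s0, s4}; now {s0, s4}.
Read 'b': s0→{s2}, s4→{s0, s3, s4}; now {s0, s2, s3, s4}.
Read 'b': s0→{s2}, s2→{s4}, s3→{s1, s3}, s4→{s0, s3, s4}; now {s0, s1, s2, s3, s4}.
Read 'a': s0→{s0}, s1→∅, s2→{s0, s4}, s3→{s0}, s4→∅; now {s0, s4}.
That set has 2 states.

2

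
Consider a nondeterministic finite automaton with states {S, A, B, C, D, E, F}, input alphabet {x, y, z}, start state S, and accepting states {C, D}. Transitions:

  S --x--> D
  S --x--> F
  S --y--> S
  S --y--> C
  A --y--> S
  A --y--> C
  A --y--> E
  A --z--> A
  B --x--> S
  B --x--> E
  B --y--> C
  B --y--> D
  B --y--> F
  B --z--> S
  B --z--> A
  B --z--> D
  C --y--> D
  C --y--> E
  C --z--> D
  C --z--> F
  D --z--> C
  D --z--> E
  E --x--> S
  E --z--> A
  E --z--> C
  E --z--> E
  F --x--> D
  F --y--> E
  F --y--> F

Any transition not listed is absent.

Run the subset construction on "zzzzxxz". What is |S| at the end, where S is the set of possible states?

0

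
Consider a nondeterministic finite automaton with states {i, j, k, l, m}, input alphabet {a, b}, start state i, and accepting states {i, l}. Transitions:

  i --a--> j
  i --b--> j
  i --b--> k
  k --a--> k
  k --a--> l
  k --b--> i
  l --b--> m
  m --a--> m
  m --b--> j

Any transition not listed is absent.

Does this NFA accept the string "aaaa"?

No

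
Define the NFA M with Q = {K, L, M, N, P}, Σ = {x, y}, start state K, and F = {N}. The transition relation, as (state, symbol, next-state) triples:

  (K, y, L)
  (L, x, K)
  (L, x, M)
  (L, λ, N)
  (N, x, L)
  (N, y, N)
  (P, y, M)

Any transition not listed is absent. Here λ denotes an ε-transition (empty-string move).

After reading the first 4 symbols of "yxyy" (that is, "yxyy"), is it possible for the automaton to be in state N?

Yes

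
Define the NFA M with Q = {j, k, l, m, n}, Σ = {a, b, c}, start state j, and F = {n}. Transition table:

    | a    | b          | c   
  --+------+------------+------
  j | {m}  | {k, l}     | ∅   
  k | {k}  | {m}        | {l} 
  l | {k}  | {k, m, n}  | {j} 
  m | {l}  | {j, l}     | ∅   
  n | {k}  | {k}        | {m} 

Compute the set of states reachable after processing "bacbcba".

Start in {j}.
Read 'b': {j} → {k, l}.
Read 'a': {k, l} → {k}.
Read 'c': {k} → {l}.
Read 'b': {l} → {k, m, n}.
Read 'c': {k, m, n} → {l, m}.
Read 'b': {l, m} → {j, k, l, m, n}.
Read 'a': {j, k, l, m, n} → {k, l, m}.

{k, l, m}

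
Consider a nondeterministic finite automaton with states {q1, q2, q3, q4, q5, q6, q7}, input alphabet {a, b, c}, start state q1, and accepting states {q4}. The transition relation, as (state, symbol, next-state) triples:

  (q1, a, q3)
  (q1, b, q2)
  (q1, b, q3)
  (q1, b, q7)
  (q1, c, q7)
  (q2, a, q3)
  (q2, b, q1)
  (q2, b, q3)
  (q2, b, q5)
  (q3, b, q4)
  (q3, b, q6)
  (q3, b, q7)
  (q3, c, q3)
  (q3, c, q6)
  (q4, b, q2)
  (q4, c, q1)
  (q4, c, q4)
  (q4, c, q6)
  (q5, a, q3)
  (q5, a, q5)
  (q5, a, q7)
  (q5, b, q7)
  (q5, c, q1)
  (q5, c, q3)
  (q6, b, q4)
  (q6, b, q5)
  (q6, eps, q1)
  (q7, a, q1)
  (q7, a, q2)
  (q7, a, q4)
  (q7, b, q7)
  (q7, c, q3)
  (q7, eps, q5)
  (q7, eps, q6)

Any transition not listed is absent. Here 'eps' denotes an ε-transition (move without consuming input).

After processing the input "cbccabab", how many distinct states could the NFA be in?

Start in {q1}.
Read 'c': {q1} → {q1, q5, q6, q7}.
Read 'b': {q1, q5, q6, q7} → {q1, q2, q3, q4, q5, q6, q7}.
Read 'c': {q1, q2, q3, q4, q5, q6, q7} → {q1, q3, q4, q5, q6, q7}.
Read 'c': {q1, q3, q4, q5, q6, q7} → {q1, q3, q4, q5, q6, q7}.
Read 'a': {q1, q3, q4, q5, q6, q7} → {q1, q2, q3, q4, q5, q6, q7}.
Read 'b': {q1, q2, q3, q4, q5, q6, q7} → {q1, q2, q3, q4, q5, q6, q7}.
Read 'a': {q1, q2, q3, q4, q5, q6, q7} → {q1, q2, q3, q4, q5, q6, q7}.
Read 'b': {q1, q2, q3, q4, q5, q6, q7} → {q1, q2, q3, q4, q5, q6, q7}.
That set has 7 states.

7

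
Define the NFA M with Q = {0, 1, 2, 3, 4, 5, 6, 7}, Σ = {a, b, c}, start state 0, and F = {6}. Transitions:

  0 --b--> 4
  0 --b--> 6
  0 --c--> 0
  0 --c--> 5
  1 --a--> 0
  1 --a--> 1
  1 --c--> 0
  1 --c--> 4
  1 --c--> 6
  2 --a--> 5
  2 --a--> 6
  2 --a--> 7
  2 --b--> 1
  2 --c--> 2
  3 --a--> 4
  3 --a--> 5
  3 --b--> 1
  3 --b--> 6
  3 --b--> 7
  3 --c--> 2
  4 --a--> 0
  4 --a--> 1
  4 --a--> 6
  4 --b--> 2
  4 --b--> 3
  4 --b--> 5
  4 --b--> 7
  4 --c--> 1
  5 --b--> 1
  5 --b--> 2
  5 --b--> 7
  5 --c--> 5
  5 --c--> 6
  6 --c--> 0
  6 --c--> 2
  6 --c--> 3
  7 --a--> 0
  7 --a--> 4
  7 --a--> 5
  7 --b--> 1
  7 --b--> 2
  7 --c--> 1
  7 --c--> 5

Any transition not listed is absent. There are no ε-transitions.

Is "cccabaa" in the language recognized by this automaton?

Start in {0}.
Read 'c': 0→{0, 5}; now {0, 5}.
Read 'c': 0→{0, 5}, 5→{5, 6}; now {0, 5, 6}.
Read 'c': 0→{0, 5}, 5→{5, 6}, 6→{0, 2, 3}; now {0, 2, 3, 5, 6}.
Read 'a': 0→∅, 2→{5, 6, 7}, 3→{4, 5}, 5→∅, 6→∅; now {4, 5, 6, 7}.
Read 'b': 4→{2, 3, 5, 7}, 5→{1, 2, 7}, 6→∅, 7→{1, 2}; now {1, 2, 3, 5, 7}.
Read 'a': 1→{0, 1}, 2→{5, 6, 7}, 3→{4, 5}, 5→∅, 7→{0, 4, 5}; now {0, 1, 4, 5, 6, 7}.
Read 'a': 0→∅, 1→{0, 1}, 4→{0, 1, 6}, 5→∅, 6→∅, 7→{0, 4, 5}; now {0, 1, 4, 5, 6}.
The final set {0, 1, 4, 5, 6} contains the accepting state 6.

Yes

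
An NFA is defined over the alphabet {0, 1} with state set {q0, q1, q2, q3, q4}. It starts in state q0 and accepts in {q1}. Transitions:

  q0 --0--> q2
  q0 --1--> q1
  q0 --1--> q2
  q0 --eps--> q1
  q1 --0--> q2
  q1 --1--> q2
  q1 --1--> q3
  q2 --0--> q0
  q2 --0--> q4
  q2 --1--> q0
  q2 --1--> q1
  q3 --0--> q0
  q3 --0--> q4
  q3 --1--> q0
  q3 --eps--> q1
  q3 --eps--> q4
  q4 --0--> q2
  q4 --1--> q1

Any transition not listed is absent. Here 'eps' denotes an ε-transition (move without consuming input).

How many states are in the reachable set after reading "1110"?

4

Start: ε-closure({q0}) = {q0, q1}.
Read '1': q0→{q1, q2}, q1→{q2, q3}; union {q1, q2, q3}; ε-closure = {q1, q2, q3, q4}.
Read '1': q1→{q2, q3}, q2→{q0, q1}, q3→{q0}, q4→{q1}; union {q0, q1, q2, q3}; ε-closure = {q0, q1, q2, q3, q4}.
Read '1': q0→{q1, q2}, q1→{q2, q3}, q2→{q0, q1}, q3→{q0}, q4→{q1}; union {q0, q1, q2, q3}; ε-closure = {q0, q1, q2, q3, q4}.
Read '0': q0→{q2}, q1→{q2}, q2→{q0, q4}, q3→{q0, q4}, q4→{q2}; union {q0, q2, q4}; ε-closure = {q0, q1, q2, q4}.
That set has 4 states.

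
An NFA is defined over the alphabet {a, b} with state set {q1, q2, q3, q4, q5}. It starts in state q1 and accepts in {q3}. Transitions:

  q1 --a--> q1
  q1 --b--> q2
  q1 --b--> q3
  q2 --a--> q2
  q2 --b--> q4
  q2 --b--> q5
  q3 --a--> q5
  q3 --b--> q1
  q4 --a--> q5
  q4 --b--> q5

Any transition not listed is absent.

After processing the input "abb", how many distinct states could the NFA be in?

3

Start in {q1}.
Read 'a': {q1} → {q1}.
Read 'b': {q1} → {q2, q3}.
Read 'b': {q2, q3} → {q1, q4, q5}.
That set has 3 states.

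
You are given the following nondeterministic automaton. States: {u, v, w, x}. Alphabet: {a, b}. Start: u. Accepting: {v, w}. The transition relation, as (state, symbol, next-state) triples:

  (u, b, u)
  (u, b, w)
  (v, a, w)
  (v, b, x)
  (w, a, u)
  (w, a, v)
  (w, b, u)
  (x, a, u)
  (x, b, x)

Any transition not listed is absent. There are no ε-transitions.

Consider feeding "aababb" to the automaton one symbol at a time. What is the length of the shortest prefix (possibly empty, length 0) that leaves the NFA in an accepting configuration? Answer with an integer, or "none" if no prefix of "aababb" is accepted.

Start in {u}.
Read 'a': u→∅; now ∅.
The set is empty and remains empty for the remaining 5 symbols.
No reachable set along the way intersects F.

none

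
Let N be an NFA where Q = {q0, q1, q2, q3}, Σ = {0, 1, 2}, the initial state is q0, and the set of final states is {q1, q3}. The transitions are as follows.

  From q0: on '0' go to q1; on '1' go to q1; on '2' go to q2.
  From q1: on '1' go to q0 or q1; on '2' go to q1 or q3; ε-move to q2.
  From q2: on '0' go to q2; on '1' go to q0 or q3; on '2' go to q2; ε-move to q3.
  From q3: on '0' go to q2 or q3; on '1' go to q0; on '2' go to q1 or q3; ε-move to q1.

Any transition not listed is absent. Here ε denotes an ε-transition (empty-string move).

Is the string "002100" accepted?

Start in {q0}.
Read '0': q0→{q1}; union {q1}; ε-closure = {q1, q2, q3}.
Read '0': q1→∅, q2→{q2}, q3→{q2, q3}; union {q2, q3}; ε-closure = {q1, q2, q3}.
Read '2': q1→{q1, q3}, q2→{q2}, q3→{q1, q3}; now {q1, q2, q3}.
Read '1': q1→{q0, q1}, q2→{q0, q3}, q3→{q0}; union {q0, q1, q3}; ε-closure = {q0, q1, q2, q3}.
Read '0': q0→{q1}, q1→∅, q2→{q2}, q3→{q2, q3}; now {q1, q2, q3}.
Read '0': q1→∅, q2→{q2}, q3→{q2, q3}; union {q2, q3}; ε-closure = {q1, q2, q3}.
The final set {q1, q2, q3} contains the accepting states q1, q3.

Yes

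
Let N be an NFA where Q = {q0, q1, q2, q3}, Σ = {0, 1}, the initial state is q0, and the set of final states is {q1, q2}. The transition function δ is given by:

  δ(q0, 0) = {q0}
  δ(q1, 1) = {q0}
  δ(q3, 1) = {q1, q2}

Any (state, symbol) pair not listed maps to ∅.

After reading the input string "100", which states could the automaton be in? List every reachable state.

Start in {q0}.
Read '1': q0→∅; now ∅.
The set is empty and remains empty for the remaining 2 symbols.

∅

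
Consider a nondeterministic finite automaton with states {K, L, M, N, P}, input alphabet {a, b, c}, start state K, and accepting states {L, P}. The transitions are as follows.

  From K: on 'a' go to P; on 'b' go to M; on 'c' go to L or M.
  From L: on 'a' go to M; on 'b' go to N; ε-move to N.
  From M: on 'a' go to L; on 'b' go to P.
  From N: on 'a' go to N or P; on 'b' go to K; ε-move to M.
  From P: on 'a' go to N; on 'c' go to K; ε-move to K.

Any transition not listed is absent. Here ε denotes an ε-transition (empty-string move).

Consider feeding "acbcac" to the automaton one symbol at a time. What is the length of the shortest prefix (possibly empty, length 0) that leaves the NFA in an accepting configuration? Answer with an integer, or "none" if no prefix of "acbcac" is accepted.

1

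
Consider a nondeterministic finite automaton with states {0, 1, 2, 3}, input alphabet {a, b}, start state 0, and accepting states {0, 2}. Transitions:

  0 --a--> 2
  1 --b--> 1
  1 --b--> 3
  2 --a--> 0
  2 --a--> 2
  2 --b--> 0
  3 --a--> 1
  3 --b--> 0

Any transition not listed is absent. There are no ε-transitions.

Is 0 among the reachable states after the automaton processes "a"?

No

Start in {0}.
Read 'a': 0→{2}; now {2}.
State 0 is not in {2}.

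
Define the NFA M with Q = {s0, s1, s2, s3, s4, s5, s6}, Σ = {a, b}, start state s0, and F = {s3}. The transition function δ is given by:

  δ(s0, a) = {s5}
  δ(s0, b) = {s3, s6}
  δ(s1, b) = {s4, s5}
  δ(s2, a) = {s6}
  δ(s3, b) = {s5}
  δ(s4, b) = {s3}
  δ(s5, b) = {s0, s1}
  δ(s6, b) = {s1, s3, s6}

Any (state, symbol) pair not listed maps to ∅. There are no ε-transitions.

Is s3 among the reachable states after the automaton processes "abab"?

Start in {s0}.
Read 'a': {s0} → {s5}.
Read 'b': {s5} → {s0, s1}.
Read 'a': {s0, s1} → {s5}.
Read 'b': {s5} → {s0, s1}.
State s3 is not in {s0, s1}.

No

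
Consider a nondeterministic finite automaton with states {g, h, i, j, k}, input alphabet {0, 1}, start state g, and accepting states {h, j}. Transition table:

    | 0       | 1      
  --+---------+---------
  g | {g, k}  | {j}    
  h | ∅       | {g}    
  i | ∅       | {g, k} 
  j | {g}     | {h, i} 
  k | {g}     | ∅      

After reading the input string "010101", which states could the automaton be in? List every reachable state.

Start in {g}.
Read '0': g→{g, k}; now {g, k}.
Read '1': g→{j}, k→∅; now {j}.
Read '0': j→{g}; now {g}.
Read '1': g→{j}; now {j}.
Read '0': j→{g}; now {g}.
Read '1': g→{j}; now {j}.

{j}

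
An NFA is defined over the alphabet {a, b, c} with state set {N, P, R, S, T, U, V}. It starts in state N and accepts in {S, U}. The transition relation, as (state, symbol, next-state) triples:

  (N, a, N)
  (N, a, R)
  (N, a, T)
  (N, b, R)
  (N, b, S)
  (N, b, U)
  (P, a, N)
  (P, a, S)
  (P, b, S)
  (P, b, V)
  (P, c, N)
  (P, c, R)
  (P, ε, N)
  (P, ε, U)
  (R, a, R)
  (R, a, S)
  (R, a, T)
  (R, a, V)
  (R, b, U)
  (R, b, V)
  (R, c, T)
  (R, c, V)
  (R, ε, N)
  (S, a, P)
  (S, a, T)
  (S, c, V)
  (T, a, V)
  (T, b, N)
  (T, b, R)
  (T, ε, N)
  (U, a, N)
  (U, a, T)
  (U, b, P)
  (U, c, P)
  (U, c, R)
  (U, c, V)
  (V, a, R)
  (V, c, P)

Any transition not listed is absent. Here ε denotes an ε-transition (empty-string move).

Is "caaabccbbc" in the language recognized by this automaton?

Start in {N}.
Read 'c': N→∅; now ∅.
The set is empty and remains empty for the remaining 9 symbols.
The final set ∅ contains no accepting state.

No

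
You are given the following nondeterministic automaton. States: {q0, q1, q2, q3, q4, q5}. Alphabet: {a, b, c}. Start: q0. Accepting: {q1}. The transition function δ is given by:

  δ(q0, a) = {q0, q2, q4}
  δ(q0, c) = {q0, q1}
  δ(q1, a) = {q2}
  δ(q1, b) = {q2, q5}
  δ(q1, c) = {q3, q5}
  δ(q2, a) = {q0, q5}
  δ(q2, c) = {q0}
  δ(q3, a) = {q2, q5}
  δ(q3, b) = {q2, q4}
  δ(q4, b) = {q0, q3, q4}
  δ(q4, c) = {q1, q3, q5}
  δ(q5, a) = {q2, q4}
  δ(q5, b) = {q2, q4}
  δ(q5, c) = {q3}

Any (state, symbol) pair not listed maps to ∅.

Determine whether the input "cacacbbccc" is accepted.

Yes

Start in {q0}.
Read 'c': q0→{q0, q1}; now {q0, q1}.
Read 'a': q0→{q0, q2, q4}, q1→{q2}; now {q0, q2, q4}.
Read 'c': q0→{q0, q1}, q2→{q0}, q4→{q1, q3, q5}; now {q0, q1, q3, q5}.
Read 'a': q0→{q0, q2, q4}, q1→{q2}, q3→{q2, q5}, q5→{q2, q4}; now {q0, q2, q4, q5}.
Read 'c': q0→{q0, q1}, q2→{q0}, q4→{q1, q3, q5}, q5→{q3}; now {q0, q1, q3, q5}.
Read 'b': q0→∅, q1→{q2, q5}, q3→{q2, q4}, q5→{q2, q4}; now {q2, q4, q5}.
Read 'b': q2→∅, q4→{q0, q3, q4}, q5→{q2, q4}; now {q0, q2, q3, q4}.
Read 'c': q0→{q0, q1}, q2→{q0}, q3→∅, q4→{q1, q3, q5}; now {q0, q1, q3, q5}.
Read 'c': q0→{q0, q1}, q1→{q3, q5}, q3→∅, q5→{q3}; now {q0, q1, q3, q5}.
Read 'c': q0→{q0, q1}, q1→{q3, q5}, q3→∅, q5→{q3}; now {q0, q1, q3, q5}.
The final set {q0, q1, q3, q5} contains the accepting state q1.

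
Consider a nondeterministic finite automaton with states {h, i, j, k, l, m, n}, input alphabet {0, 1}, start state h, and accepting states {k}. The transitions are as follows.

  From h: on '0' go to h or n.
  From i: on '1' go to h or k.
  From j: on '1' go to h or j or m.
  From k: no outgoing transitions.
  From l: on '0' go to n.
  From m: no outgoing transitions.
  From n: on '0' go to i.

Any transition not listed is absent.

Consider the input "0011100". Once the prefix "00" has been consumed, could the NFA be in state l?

Start in {h}.
Read '0': {h} → {h, n}.
Read '0': {h, n} → {h, i, n}.
State l is not in {h, i, n}.

No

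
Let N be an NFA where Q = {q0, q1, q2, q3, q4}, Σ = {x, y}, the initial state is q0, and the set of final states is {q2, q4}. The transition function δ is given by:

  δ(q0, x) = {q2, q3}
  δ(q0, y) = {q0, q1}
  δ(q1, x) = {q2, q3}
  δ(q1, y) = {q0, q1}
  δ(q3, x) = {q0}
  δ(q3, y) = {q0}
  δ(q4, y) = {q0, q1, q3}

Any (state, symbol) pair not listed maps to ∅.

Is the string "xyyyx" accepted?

Yes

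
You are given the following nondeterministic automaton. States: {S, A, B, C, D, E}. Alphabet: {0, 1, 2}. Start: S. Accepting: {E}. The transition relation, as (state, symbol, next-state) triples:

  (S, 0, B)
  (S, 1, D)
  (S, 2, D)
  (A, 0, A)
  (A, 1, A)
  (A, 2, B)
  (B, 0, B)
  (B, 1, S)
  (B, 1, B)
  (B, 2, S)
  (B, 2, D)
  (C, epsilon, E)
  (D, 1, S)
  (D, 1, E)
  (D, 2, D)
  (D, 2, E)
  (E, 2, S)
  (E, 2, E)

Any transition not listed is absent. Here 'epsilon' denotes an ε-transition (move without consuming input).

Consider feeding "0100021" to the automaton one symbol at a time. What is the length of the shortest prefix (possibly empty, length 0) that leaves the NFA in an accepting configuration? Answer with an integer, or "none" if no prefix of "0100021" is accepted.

Start in {S}.
Read '0': S→{B}; now {B}.
Read '1': B→{S, B}; now {S, B}.
Read '0': S→{B}, B→{B}; now {B}.
Read '0': B→{B}; now {B}.
Read '0': B→{B}; now {B}.
Read '2': B→{S, D}; now {S, D}.
Read '1': S→{D}, D→{S, E}; now {S, D, E}.
None of the earlier sets intersect F, but {S, D, E} does.

7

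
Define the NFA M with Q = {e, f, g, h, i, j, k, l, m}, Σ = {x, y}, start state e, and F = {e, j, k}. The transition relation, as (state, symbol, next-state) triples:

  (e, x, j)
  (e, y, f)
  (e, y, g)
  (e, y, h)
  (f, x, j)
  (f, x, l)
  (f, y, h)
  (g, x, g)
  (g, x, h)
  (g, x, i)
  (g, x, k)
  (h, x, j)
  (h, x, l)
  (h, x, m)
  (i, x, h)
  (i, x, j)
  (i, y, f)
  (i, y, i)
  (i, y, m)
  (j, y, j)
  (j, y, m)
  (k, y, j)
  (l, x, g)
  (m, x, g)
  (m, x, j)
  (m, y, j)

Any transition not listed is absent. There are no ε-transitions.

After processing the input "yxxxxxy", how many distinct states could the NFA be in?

Start in {e}.
Read 'y': {e} → {f, g, h}.
Read 'x': {f, g, h} → {g, h, i, j, k, l, m}.
Read 'x': {g, h, i, j, k, l, m} → {g, h, i, j, k, l, m}.
Read 'x': {g, h, i, j, k, l, m} → {g, h, i, j, k, l, m}.
Read 'x': {g, h, i, j, k, l, m} → {g, h, i, j, k, l, m}.
Read 'x': {g, h, i, j, k, l, m} → {g, h, i, j, k, l, m}.
Read 'y': {g, h, i, j, k, l, m} → {f, i, j, m}.
That set has 4 states.

4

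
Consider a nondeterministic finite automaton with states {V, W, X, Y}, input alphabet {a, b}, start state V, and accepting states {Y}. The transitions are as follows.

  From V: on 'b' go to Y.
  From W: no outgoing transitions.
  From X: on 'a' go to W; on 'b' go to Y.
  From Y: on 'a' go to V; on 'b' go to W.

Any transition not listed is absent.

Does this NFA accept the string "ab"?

No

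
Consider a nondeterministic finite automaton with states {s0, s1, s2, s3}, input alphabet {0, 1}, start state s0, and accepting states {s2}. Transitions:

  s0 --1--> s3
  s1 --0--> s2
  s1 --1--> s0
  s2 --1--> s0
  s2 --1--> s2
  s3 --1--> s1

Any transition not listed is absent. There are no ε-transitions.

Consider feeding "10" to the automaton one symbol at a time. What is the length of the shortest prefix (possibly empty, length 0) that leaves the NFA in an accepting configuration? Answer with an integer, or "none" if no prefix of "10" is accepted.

none

Start in {s0}.
Read '1': {s0} → {s3}.
Read '0': {s3} → ∅.
No reachable set along the way intersects F.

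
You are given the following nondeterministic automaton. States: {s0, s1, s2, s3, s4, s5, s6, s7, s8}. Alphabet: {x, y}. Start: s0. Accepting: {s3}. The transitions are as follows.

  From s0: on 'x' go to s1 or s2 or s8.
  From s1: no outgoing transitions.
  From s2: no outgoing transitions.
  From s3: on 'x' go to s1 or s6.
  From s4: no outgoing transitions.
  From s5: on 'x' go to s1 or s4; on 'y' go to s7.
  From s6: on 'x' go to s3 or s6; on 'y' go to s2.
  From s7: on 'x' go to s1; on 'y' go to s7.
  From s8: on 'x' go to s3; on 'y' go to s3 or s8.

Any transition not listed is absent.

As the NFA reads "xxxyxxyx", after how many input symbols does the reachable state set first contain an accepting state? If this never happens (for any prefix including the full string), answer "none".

Start in {s0}.
Read 'x': s0→{s1, s2, s8}; now {s1, s2, s8}.
Read 'x': s1→∅, s2→∅, s8→{s3}; now {s3}.
None of the earlier sets intersect F, but {s3} does.

2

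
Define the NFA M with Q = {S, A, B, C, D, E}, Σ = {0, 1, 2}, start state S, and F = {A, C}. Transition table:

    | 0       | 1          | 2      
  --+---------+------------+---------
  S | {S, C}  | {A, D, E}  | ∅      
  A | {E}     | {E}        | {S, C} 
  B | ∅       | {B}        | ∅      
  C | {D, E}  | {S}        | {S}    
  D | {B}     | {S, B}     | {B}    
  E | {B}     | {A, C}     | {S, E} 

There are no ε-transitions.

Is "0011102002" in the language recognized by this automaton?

No

Start in {S}.
Read '0': S→{S, C}; now {S, C}.
Read '0': S→{S, C}, C→{D, E}; now {S, C, D, E}.
Read '1': S→{A, D, E}, C→{S}, D→{S, B}, E→{A, C}; now {S, A, B, C, D, E}.
Read '1': S→{A, D, E}, A→{E}, B→{B}, C→{S}, D→{S, B}, E→{A, C}; now {S, A, B, C, D, E}.
Read '1': S→{A, D, E}, A→{E}, B→{B}, C→{S}, D→{S, B}, E→{A, C}; now {S, A, B, C, D, E}.
Read '0': S→{S, C}, A→{E}, B→∅, C→{D, E}, D→{B}, E→{B}; now {S, B, C, D, E}.
Read '2': S→∅, B→∅, C→{S}, D→{B}, E→{S, E}; now {S, B, E}.
Read '0': S→{S, C}, B→∅, E→{B}; now {S, B, C}.
Read '0': S→{S, C}, B→∅, C→{D, E}; now {S, C, D, E}.
Read '2': S→∅, C→{S}, D→{B}, E→{S, E}; now {S, B, E}.
The final set {S, B, E} contains no accepting state.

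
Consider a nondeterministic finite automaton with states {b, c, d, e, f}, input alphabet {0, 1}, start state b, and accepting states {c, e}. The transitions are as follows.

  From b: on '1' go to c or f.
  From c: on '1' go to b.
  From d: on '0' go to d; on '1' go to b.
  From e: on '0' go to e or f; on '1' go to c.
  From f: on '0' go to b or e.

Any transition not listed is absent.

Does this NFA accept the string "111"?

Start in {b}.
Read '1': {b} → {c, f}.
Read '1': {c, f} → {b}.
Read '1': {b} → {c, f}.
The final set {c, f} contains the accepting state c.

Yes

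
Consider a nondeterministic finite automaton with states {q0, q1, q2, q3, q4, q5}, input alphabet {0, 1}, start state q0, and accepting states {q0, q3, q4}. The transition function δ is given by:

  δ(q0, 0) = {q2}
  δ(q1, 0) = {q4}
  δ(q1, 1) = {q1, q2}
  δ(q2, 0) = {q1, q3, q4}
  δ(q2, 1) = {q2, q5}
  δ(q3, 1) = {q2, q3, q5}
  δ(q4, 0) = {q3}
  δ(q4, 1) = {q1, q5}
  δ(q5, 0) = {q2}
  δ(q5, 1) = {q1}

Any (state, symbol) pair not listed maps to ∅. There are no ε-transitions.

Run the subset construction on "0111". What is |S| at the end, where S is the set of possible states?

Start in {q0}.
Read '0': {q0} → {q2}.
Read '1': {q2} → {q2, q5}.
Read '1': {q2, q5} → {q1, q2, q5}.
Read '1': {q1, q2, q5} → {q1, q2, q5}.
That set has 3 states.

3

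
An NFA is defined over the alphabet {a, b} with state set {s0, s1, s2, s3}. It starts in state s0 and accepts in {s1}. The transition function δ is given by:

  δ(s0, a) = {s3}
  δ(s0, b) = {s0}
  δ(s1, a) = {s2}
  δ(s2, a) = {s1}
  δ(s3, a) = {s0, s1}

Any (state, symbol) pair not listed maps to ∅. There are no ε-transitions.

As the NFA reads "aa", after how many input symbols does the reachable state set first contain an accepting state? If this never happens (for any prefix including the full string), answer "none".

Start in {s0}.
Read 'a': s0→{s3}; now {s3}.
Read 'a': s3→{s0, s1}; now {s0, s1}.
None of the earlier sets intersect F, but {s0, s1} does.

2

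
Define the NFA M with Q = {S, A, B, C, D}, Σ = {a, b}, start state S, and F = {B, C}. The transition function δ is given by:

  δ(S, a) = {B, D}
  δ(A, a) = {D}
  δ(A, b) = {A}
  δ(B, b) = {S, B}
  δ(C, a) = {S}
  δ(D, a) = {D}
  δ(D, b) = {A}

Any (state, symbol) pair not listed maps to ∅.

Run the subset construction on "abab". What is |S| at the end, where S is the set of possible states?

3

Start in {S}.
Read 'a': S→{B, D}; now {B, D}.
Read 'b': B→{S, B}, D→{A}; now {S, A, B}.
Read 'a': S→{B, D}, A→{D}, B→∅; now {B, D}.
Read 'b': B→{S, B}, D→{A}; now {S, A, B}.
That set has 3 states.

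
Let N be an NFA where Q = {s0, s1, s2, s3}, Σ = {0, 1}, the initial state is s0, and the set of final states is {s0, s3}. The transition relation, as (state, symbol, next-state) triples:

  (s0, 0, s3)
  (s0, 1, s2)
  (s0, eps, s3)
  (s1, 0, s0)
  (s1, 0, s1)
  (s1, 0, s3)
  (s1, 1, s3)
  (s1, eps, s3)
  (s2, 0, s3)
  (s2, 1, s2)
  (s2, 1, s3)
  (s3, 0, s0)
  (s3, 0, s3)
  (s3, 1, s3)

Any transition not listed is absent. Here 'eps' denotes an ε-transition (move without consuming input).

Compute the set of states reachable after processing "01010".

Start: ε-closure({s0}) = {s0, s3}.
Read '0': s0→{s3}, s3→{s0, s3}; now {s0, s3}.
Read '1': s0→{s2}, s3→{s3}; now {s2, s3}.
Read '0': s2→{s3}, s3→{s0, s3}; now {s0, s3}.
Read '1': s0→{s2}, s3→{s3}; now {s2, s3}.
Read '0': s2→{s3}, s3→{s0, s3}; now {s0, s3}.

{s0, s3}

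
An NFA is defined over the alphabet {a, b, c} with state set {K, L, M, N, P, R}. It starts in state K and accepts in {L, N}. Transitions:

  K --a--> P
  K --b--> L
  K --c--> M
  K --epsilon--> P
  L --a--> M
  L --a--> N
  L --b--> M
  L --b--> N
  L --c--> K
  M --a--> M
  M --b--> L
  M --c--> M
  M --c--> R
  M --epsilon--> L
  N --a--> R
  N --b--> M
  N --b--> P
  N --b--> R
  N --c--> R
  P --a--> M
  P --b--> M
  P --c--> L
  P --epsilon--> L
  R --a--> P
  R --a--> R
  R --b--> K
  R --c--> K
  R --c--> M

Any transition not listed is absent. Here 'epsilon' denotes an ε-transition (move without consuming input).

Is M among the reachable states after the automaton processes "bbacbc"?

Yes

Start: ε-closure({K}) = {K, L, P}.
Read 'b': K→{L}, L→{M, N}, P→{M}; now {L, M, N}.
Read 'b': L→{M, N}, M→{L}, N→{M, P, R}; now {L, M, N, P, R}.
Read 'a': L→{M, N}, M→{M}, N→{R}, P→{M}, R→{P, R}; union {M, N, P, R}; ε-closure = {L, M, N, P, R}.
Read 'c': L→{K}, M→{M, R}, N→{R}, P→{L}, R→{K, M}; union {K, L, M, R}; ε-closure = {K, L, M, P, R}.
Read 'b': K→{L}, L→{M, N}, M→{L}, P→{M}, R→{K}; union {K, L, M, N}; ε-closure = {K, L, M, N, P}.
Read 'c': K→{M}, L→{K}, M→{M, R}, N→{R}, P→{L}; union {K, L, M, R}; ε-closure = {K, L, M, P, R}.
State M is in {K, L, M, P, R}.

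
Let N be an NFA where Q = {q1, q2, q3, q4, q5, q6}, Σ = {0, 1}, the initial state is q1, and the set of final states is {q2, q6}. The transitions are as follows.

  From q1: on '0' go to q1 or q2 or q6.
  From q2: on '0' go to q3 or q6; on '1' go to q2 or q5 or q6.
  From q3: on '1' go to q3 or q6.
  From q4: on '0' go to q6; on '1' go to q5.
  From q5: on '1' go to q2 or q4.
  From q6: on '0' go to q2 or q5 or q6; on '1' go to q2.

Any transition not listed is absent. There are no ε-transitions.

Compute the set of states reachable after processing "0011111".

{q2, q3, q4, q5, q6}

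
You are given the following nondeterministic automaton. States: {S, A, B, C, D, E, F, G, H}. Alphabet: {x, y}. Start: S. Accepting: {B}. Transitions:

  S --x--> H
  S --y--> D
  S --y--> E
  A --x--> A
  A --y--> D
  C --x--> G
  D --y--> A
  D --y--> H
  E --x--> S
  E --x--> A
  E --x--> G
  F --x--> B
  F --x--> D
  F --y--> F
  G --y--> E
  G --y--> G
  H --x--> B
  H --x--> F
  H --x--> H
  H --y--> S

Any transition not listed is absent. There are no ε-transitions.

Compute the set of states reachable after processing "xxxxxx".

Start in {S}.
Read 'x': S→{H}; now {H}.
Read 'x': H→{B, F, H}; now {B, F, H}.
Read 'x': B→∅, F→{B, D}, H→{B, F, H}; now {B, D, F, H}.
Read 'x': B→∅, D→∅, F→{B, D}, H→{B, F, H}; now {B, D, F, H}.
Read 'x': B→∅, D→∅, F→{B, D}, H→{B, F, H}; now {B, D, F, H}.
Read 'x': B→∅, D→∅, F→{B, D}, H→{B, F, H}; now {B, D, F, H}.

{B, D, F, H}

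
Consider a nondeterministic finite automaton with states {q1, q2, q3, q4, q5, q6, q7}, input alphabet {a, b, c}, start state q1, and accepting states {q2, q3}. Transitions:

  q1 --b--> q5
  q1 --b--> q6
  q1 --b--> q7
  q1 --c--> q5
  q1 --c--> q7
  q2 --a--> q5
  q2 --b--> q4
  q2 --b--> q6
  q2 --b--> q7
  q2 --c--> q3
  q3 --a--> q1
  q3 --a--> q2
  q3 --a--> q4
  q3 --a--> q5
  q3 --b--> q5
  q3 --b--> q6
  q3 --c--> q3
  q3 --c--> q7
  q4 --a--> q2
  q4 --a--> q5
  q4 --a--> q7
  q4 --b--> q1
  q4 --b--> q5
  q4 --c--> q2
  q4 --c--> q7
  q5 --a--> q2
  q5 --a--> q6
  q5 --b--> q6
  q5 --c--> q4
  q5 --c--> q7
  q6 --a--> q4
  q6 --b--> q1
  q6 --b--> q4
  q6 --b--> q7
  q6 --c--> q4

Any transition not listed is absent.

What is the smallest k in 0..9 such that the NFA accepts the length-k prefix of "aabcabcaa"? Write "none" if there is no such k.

Start in {q1}.
Read 'a': q1→∅; now ∅.
The set is empty and remains empty for the remaining 8 symbols.
No reachable set along the way intersects F.

none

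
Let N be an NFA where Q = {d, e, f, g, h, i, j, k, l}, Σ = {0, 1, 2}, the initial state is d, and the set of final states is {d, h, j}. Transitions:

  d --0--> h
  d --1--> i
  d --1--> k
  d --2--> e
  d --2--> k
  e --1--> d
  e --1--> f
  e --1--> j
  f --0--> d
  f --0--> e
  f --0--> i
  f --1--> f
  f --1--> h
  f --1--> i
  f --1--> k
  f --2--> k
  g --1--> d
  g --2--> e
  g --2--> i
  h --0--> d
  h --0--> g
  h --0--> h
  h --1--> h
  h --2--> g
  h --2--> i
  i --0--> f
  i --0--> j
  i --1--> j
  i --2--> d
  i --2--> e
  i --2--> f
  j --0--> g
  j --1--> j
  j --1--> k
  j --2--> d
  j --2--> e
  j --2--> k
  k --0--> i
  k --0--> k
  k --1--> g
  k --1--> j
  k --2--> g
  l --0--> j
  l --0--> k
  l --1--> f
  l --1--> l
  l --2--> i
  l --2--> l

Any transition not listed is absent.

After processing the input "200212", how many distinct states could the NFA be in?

Start in {d}.
Read '2': d→{e, k}; now {e, k}.
Read '0': e→∅, k→{i, k}; now {i, k}.
Read '0': i→{f, j}, k→{i, k}; now {f, i, j, k}.
Read '2': f→{k}, i→{d, e, f}, j→{d, e, k}, k→{g}; now {d, e, f, g, k}.
Read '1': d→{i, k}, e→{d, f, j}, f→{f, h, i, k}, g→{d}, k→{g, j}; now {d, f, g, h, i, j, k}.
Read '2': d→{e, k}, f→{k}, g→{e, i}, h→{g, i}, i→{d, e, f}, j→{d, e, k}, k→{g}; now {d, e, f, g, i, k}.
That set has 6 states.

6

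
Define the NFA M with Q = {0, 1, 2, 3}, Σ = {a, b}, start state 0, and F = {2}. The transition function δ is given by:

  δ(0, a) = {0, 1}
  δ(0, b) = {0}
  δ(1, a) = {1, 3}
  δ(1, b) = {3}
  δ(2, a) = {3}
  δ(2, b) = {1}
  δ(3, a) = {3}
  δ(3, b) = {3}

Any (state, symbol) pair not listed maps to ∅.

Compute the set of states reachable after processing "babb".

Start in {0}.
Read 'b': {0} → {0}.
Read 'a': {0} → {0, 1}.
Read 'b': {0, 1} → {0, 3}.
Read 'b': {0, 3} → {0, 3}.

{0, 3}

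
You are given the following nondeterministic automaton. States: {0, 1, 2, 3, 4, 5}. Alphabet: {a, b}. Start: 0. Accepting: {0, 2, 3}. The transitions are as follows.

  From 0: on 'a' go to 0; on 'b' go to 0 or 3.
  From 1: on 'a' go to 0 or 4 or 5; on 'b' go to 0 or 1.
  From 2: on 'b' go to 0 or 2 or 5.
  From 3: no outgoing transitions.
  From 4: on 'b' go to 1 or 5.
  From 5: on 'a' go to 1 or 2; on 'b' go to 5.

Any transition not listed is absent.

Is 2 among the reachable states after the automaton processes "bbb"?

No

Start in {0}.
Read 'b': 0→{0, 3}; now {0, 3}.
Read 'b': 0→{0, 3}, 3→∅; now {0, 3}.
Read 'b': 0→{0, 3}, 3→∅; now {0, 3}.
State 2 is not in {0, 3}.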